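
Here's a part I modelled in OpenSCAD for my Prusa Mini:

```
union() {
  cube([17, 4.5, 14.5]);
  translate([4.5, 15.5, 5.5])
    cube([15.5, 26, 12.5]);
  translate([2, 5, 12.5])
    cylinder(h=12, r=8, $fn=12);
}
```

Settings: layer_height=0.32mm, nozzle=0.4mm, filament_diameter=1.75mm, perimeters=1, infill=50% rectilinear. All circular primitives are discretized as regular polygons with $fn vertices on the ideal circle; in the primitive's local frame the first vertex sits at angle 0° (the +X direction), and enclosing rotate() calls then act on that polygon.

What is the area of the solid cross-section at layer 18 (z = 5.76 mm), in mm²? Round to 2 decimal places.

479.50 mm²

At z = 5.76 mm: the 17×4.5 cube contributes its full rectangle (area 76.50 mm²); the cube at (4.5, 15.5) is present — its section is the full 15.5×26 rectangle (area 403.00 mm²); the cylinder at (2, 5) does not reach this height (z outside [12.5, 24.5]); Combining (union): the 2 present regions are separate (no shared area or edge), so areas and boundary lengths simply add and each stays a separate island — area = 479.50 mm². Overall, the cross-section has 2 separate islands. Net area = 479.50 mm².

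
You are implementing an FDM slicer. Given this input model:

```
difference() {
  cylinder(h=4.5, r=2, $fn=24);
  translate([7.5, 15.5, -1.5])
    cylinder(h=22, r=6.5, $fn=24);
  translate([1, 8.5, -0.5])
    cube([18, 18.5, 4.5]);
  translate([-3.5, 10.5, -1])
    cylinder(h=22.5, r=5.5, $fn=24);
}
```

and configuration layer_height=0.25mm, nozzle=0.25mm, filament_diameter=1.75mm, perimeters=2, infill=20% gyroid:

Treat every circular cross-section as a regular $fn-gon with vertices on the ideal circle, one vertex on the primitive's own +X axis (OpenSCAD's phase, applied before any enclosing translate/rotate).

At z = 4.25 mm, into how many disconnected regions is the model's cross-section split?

1

At z = 4.25 mm: the r=2 cylinder gives a regular 24-gon of circumradius 2 (constant along its height); the r=6.5 cylinder at (7.5, 15.5) gives a regular 24-gon of circumradius 6.5 (constant along its height); the cube at (1, 8.5) is absent (z outside [-0.5, 4]); the r=5.5 cylinder at (-3.5, 10.5) gives a regular 24-gon of circumradius 5.5 (constant along its height); Taking the first minus the rest: starting from the r=2 cylinder, the r=6.5 cylinder at (7.5, 15.5) misses the remaining region (no effect); the r=5.5 cylinder at (-3.5, 10.5) misses the remaining region (no effect) — 1 connected region. The result has 1 disconnected region.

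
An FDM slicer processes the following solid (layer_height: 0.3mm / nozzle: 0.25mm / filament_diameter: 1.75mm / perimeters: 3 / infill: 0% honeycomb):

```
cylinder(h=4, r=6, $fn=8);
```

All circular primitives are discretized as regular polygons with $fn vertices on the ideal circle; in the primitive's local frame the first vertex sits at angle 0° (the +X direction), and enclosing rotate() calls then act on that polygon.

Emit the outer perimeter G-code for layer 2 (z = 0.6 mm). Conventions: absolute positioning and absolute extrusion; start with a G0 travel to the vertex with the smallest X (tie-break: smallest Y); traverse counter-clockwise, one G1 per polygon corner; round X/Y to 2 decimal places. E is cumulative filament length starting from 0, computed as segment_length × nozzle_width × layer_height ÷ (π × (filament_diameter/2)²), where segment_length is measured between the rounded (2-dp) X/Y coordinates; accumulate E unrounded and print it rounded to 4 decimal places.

At z = 0.6 mm: the cylinder: section is a regular 8-gon, circumradius r=6. The outline is a single polygon with 8 vertices. Extrusion per mm of travel: 0.25 × 0.3 / (π × 0.875²) = 0.031181. Accumulating E over each segment gives final E = 1.1452.

G0 X-6.00 Y0.00 Z0.60
G1 X-4.24 Y-4.24 E0.1431
G1 X0.00 Y-6.00 E0.2863
G1 X4.24 Y-4.24 E0.4294
G1 X6.00 Y0.00 E0.5726
G1 X4.24 Y4.24 E0.7157
G1 X0.00 Y6.00 E0.8589
G1 X-4.24 Y4.24 E1.0020
G1 X-6.00 Y0.00 E1.1452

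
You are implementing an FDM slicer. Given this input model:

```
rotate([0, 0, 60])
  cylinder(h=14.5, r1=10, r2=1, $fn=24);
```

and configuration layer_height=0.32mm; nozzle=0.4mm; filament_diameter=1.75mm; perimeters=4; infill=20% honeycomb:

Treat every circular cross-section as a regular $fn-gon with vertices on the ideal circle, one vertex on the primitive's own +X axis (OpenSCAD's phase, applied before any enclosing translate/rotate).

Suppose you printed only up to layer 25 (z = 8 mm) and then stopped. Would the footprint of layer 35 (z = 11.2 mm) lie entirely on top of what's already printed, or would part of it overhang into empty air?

Compare the two slices. At z = 8: the cone contributes a regular 24-gon of circumradius 5.034 (interpolated between r1=10 and r2=1 at t=0.552) (area = (24/2)·5.034²·sin(360°/24) = 78.72 mm²); (whole slice rotated 60° about Z — lengths, areas and connectivity unchanged). At z = 11.2: the cone (r1=10→r2=1) has section circumradius 3.048 here — a regular 24-gon (area = (24/2)·3.048²·sin(360°/24) = 28.86 mm²); (rotated 60° about Z; rotation is an isometry so areas/perimeters/island counts are preserved). Checking containment: the cross-section at z = 11.2 is a subset of the cross-section at z = 8.

entirely on top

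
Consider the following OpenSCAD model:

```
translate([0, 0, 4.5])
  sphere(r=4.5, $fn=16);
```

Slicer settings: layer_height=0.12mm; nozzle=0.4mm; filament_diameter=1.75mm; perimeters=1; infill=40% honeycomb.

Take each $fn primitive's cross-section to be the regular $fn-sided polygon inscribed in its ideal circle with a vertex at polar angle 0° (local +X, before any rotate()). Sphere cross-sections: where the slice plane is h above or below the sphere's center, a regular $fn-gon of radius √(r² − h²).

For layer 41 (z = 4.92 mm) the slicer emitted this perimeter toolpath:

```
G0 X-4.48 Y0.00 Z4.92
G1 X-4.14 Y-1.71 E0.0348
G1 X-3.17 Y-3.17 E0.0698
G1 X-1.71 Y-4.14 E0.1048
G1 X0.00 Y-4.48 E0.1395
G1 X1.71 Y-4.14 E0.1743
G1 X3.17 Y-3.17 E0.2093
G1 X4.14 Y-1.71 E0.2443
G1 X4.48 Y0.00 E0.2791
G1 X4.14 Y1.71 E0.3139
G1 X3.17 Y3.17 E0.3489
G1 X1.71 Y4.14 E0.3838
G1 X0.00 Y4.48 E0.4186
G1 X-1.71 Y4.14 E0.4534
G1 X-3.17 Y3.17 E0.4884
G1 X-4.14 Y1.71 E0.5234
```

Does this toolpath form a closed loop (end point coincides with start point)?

no

Start point (G0): (-4.48, 0.00). End point (last G1): the path does not return to the start — open.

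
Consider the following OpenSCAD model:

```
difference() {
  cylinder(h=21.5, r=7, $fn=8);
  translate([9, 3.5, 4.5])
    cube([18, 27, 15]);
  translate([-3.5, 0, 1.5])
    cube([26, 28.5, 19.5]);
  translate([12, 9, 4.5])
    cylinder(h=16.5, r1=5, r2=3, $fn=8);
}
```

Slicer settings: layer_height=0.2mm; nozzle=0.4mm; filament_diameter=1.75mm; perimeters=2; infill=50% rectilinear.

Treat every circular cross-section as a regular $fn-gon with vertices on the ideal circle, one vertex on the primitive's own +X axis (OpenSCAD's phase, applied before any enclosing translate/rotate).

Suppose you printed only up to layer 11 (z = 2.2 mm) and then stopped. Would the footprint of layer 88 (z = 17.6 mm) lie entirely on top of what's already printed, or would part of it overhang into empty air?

Compare the two slices. At z = 2.2: the cylinder: section is a regular 8-gon, circumradius r=7 (area = (8/2)·7.000²·sin(360°/8) = 138.59 mm²); the cube at (9, 3.5) does not reach this height (z outside [4.5, 19.5]); the cube at (-3.5, 0) (footprint 26×28.5) is included at this height (area 741.00 mm²); the cone at (12, 9) is absent (z outside [4.5, 21]); Taking the first minus the rest: starting from the r=7 cylinder (138.59 mm²), the 26×28.5 cube at (-3.5, 0) partially overlaps it — only the 56.61 mm² overlap (of its 741.00 mm²) is removed, clipping the outline — area = 81.98 mm². At z = 17.6: the cylinder: section is a regular 8-gon, circumradius r=7 (area = (8/2)·7.000²·sin(360°/8) = 138.59 mm²); the cube at (9, 3.5) (footprint 18×27) is included at this height (area 486.00 mm²); the cube at (-3.5, 0) (footprint 26×28.5) is included at this height (area 741.00 mm²); the cone at (12, 9): at t=0.794 of its height the radius interpolates to r₁+(r₂−r₁)t = 3.412, giving a regular 8-gon of that circumradius (area = (8/2)·3.412²·sin(360°/8) = 32.93 mm²); Subtracting the remaining from the first: starting from the r=7 cylinder (138.59 mm²), the 18×27 cube at (9, 3.5) misses the remaining region (no effect); the 26×28.5 cube at (-3.5, 0) partially overlaps it — only the 56.61 mm² overlap (of its 741.00 mm²) is removed, clipping the outline; the cone at (12, 9) misses the remaining region (no effect) — area = 81.98 mm². Checking containment: the cross-section at z = 17.6 is a subset of the cross-section at z = 2.2.

entirely on top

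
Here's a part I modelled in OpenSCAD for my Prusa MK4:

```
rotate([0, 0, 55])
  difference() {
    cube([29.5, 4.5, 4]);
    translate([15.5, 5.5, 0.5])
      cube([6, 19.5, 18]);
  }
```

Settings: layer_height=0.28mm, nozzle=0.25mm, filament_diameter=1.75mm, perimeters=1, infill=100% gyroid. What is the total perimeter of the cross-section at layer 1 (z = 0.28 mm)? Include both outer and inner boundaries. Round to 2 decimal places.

At z = 0.28 mm: the cube is present — its section is the full 29.5×4.5 rectangle (perimeter 68.00 mm); the cube at (15.5, 5.5) is absent (z outside [0.5, 18.5]); After the difference (first − rest): none of the subtracted shapes is present at this height, so the 29.5×4.5 cube is unchanged — boundary = 68.00 mm; (rotated 55° about Z; rotation is an isometry so areas/perimeters/island counts are preserved). Overall, the cross-section is a single solid region. Total boundary length (outer) = 68.00 mm.

68.00 mm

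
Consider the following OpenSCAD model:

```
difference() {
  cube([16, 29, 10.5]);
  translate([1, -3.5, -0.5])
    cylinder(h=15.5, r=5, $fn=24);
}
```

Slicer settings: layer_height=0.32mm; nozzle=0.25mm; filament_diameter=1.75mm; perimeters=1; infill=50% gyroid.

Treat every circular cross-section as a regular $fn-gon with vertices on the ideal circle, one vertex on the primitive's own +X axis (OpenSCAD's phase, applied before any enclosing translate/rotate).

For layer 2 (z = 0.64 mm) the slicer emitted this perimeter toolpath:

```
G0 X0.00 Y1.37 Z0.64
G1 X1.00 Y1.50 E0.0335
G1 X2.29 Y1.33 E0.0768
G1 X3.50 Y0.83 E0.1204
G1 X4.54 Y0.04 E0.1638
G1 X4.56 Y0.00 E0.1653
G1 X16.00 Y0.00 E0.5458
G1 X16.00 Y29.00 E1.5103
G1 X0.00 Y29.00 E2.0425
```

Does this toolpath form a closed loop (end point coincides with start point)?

no

Start point (G0): (0.00, 1.37). End point (last G1): the path does not return to the start — open.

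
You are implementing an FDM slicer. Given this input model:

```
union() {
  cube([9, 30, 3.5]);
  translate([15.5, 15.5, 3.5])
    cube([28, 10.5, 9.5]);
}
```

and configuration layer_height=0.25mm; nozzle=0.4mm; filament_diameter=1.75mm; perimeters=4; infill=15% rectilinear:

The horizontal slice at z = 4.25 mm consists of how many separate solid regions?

At z = 4.25 mm: the cube is not intersected at this z (z outside [0, 3.5]); the cube at (15.5, 15.5) is present — its section is the full 28×10.5 rectangle; Taking the union: only the 28×10.5 cube at (15.5, 15.5) is present, so the union is just that shape — 1 connected region. The result has 1 disconnected region.

1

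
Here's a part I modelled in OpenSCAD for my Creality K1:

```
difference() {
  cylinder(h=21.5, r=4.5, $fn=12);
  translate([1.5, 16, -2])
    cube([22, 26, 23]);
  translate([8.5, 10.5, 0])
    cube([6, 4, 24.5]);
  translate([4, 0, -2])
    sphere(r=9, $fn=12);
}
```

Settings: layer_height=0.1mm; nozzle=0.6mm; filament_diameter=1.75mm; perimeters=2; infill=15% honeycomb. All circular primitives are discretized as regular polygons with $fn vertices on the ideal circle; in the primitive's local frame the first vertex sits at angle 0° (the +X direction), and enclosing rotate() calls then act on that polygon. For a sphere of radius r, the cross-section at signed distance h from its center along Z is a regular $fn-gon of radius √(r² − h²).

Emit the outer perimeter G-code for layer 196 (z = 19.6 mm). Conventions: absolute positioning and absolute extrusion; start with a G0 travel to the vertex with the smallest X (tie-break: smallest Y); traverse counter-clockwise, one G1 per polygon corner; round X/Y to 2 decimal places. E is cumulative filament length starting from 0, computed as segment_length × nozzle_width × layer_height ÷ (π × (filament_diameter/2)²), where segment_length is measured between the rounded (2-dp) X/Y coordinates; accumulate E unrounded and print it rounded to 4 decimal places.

At z = 19.6 mm: the cylinder: section is a regular 12-gon, circumradius r=4.5; the 22×26 cube at (1.5, 16) contributes its full rectangle; the 6×4 cube at (8.5, 10.5) contributes its full rectangle; the sphere at (4, 0) is not intersected at this z (|z−center|=21.600 > r=9); Taking the first minus the rest: starting from the r=4.5 cylinder, the 22×26 cube at (1.5, 16) misses the remaining region (no effect); the 6×4 cube at (8.5, 10.5) misses the remaining region (no effect) — 1 connected region. The outline is a single polygon with 12 vertices. Extrusion per mm of travel: 0.6 × 0.1 / (π × 0.875²) = 0.024945. Accumulating E over each segment gives final E = 0.6975.

G0 X-4.50 Y0.00 Z19.60
G1 X-3.90 Y-2.25 E0.0581
G1 X-2.25 Y-3.90 E0.1163
G1 X0.00 Y-4.50 E0.1744
G1 X2.25 Y-3.90 E0.2325
G1 X3.90 Y-2.25 E0.2907
G1 X4.50 Y0.00 E0.3488
G1 X3.90 Y2.25 E0.4069
G1 X2.25 Y3.90 E0.4651
G1 X0.00 Y4.50 E0.5232
G1 X-2.25 Y3.90 E0.5812
G1 X-3.90 Y2.25 E0.6394
G1 X-4.50 Y0.00 E0.6975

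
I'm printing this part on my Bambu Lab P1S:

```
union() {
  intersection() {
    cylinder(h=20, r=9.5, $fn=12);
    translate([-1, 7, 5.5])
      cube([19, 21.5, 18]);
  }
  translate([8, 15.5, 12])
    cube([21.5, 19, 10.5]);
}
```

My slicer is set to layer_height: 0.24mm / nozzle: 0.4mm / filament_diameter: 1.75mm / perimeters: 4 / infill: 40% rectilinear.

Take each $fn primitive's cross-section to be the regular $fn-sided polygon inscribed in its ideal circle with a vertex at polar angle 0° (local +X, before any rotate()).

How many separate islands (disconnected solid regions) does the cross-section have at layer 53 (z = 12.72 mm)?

2

At z = 12.72 mm: the r=9.5 cylinder contributes a regular 12-gon of circumradius 9.5; the cube at (-1, 7) (footprint 19×21.5) is included at this height; After intersecting: the 19×21.5 cube at (-1, 7) partially overlaps the r=9.5 cylinder; clipping to the common part keeps 11.97 mm² — 1 connected region; the cube at (8, 15.5) (footprint 21.5×19) is included at this height; Merging all regions: the 2 present regions are separate (no shared area or edge), so areas and boundary lengths simply add and each stays a separate island — 2 connected regions. Overall, the cross-section has 2 separate islands. Island count = 2.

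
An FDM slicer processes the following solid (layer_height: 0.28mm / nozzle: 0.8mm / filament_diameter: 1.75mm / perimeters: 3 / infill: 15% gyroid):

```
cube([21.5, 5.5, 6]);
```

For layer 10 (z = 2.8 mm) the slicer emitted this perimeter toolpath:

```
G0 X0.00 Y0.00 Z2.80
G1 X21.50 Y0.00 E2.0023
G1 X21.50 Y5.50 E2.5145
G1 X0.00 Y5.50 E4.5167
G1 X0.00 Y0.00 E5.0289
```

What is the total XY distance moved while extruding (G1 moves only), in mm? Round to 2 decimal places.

54.00 mm

Sum the Euclidean lengths of each G1 segment: total = 54.00 mm.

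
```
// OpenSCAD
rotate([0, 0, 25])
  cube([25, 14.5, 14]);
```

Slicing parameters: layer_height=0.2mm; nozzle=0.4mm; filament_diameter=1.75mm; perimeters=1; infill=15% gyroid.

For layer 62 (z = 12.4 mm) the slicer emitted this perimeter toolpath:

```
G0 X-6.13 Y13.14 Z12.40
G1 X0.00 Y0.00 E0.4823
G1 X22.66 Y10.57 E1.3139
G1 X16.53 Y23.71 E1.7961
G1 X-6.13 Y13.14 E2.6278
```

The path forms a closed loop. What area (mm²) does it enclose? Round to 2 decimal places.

Apply the shoelace formula to the sequence of (X, Y) vertices; enclosed area = 362.55 mm².

362.55 mm²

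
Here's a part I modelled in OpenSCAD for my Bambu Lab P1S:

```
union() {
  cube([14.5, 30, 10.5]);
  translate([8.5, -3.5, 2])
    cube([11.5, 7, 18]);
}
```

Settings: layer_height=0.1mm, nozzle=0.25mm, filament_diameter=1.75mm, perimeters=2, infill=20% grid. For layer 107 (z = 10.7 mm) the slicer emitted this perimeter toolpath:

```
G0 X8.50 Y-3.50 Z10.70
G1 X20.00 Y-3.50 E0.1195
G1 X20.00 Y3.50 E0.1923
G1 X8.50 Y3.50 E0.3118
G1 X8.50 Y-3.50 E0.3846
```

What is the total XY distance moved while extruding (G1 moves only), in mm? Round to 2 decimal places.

37.00 mm

Sum the Euclidean lengths of each G1 segment: total = 37.00 mm.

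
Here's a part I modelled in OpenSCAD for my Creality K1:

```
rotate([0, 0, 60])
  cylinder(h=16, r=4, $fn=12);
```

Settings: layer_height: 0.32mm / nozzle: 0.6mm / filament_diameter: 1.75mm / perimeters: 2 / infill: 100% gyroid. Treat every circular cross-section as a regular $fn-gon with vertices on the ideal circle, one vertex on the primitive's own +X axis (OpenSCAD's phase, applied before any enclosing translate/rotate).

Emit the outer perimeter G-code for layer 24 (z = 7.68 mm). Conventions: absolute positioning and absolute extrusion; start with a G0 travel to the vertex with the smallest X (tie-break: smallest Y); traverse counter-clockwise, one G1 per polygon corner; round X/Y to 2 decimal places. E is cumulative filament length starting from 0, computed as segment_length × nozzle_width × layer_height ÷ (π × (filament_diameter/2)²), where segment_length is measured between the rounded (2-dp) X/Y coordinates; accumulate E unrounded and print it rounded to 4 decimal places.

G0 X-4.00 Y0.00 Z7.68
G1 X-3.46 Y-2.00 E0.1654
G1 X-2.00 Y-3.46 E0.3302
G1 X0.00 Y-4.00 E0.4955
G1 X2.00 Y-3.46 E0.6609
G1 X3.46 Y-2.00 E0.8257
G1 X4.00 Y0.00 E0.9911
G1 X3.46 Y2.00 E1.1565
G1 X2.00 Y3.46 E1.3213
G1 X0.00 Y4.00 E1.4866
G1 X-2.00 Y3.46 E1.6520
G1 X-3.46 Y2.00 E1.8168
G1 X-4.00 Y0.00 E1.9822

At z = 7.68 mm: the r=4 cylinder contributes a regular 12-gon of circumradius 4; (rotated 60° about Z; rotation is an isometry so areas/perimeters/island counts are preserved). The outline is a single polygon with 12 vertices. Extrusion per mm of travel: 0.6 × 0.32 / (π × 0.875²) = 0.079824. Accumulating E over each segment gives final E = 1.9822.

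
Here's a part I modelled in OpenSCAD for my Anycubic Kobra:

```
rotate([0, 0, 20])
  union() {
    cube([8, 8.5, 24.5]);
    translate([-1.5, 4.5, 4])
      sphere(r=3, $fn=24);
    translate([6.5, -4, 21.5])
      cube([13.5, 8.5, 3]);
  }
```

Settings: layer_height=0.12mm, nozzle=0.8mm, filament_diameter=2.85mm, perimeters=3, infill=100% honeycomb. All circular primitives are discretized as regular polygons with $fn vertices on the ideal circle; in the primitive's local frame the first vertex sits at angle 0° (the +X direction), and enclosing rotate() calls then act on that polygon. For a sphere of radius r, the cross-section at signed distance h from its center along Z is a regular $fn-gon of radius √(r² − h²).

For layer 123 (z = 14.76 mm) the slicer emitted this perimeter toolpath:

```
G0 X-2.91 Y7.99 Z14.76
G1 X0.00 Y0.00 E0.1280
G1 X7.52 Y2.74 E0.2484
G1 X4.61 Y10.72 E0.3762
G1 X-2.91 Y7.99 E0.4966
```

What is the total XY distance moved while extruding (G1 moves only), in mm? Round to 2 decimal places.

Sum the Euclidean lengths of each G1 segment: total = 33.00 mm.

33.00 mm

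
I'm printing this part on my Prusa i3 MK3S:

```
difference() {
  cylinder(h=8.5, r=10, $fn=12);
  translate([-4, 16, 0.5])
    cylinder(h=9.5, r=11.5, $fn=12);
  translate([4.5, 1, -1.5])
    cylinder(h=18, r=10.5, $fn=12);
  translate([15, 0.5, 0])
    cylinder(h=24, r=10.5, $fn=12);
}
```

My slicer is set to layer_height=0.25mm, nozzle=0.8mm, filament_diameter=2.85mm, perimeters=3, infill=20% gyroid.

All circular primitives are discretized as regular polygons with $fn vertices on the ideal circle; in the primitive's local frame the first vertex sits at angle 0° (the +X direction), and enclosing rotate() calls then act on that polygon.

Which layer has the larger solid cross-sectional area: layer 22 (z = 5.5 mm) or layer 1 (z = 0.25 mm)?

Layer 22 (z = 5.5): the r=10 cylinder gives a regular 12-gon of circumradius 10 (constant along its height) (area = (12/2)·10.000²·sin(360°/12) = 300.00 mm²); the r=11.5 cylinder at (-4, 16) gives a regular 12-gon of circumradius 11.5 (constant along its height) (area = (12/2)·11.500²·sin(360°/12) = 396.75 mm²); the r=10.5 cylinder at (4.5, 1) contributes a regular 12-gon of circumradius 10.5 (area = (12/2)·10.500²·sin(360°/12) = 330.75 mm²); the r=10.5 cylinder at (15, 0.5) gives a regular 12-gon of circumradius 10.5 (constant along its height) (area = (12/2)·10.500²·sin(360°/12) = 330.75 mm²); Subtracting the remaining from the first: starting from the r=10 cylinder (300.00 mm²), the r=11.5 cylinder at (-4, 16) partially overlaps it — only the 39.58 mm² overlap (of its 396.75 mm²) is removed, clipping the outline; the r=10.5 cylinder at (4.5, 1) partially overlaps it — only the 195.35 mm² overlap (of its 330.75 mm²) is removed, clipping the outline; the r=10.5 cylinder at (15, 0.5) misses the remaining region (no effect) — area = 65.07 mm². So its area = 65.07 mm². Layer 1 (z = 0.25): the cylinder: section is a regular 12-gon, circumradius r=10 (area = (12/2)·10.000²·sin(360°/12) = 300.00 mm²); the cylinder at (-4, 16) is not intersected at this z (z outside [0.5, 10]); the cylinder at (4.5, 1): section is a regular 12-gon, circumradius r=10.5 (area = (12/2)·10.500²·sin(360°/12) = 330.75 mm²); the cylinder at (15, 0.5): section is a regular 12-gon, circumradius r=10.5 (area = (12/2)·10.500²·sin(360°/12) = 330.75 mm²); Taking the first minus the rest: starting from the r=10 cylinder (300.00 mm²), the r=10.5 cylinder at (4.5, 1) partially overlaps it — only the 223.31 mm² overlap (of its 330.75 mm²) is removed, clipping the outline; the r=10.5 cylinder at (15, 0.5) misses the remaining region (no effect) — area = 76.69 mm². So its area = 76.69 mm². Layer 1 is larger (76.69 vs 65.07 mm²).

layer 1 (z = 0.25 mm)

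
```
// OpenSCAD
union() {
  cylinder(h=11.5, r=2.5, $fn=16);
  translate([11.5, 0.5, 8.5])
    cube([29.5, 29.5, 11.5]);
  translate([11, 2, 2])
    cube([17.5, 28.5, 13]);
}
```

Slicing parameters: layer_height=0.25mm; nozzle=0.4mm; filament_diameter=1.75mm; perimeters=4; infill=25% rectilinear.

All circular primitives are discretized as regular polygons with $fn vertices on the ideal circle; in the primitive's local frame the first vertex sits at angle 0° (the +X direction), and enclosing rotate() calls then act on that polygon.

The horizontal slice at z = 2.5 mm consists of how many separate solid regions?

At z = 2.5 mm: the r=2.5 cylinder contributes a regular 16-gon of circumradius 2.5; the cube at (11.5, 0.5) does not reach this height (z outside [8.5, 20]); the 17.5×28.5 cube at (11, 2) contributes its full rectangle; Combining (union): the 2 present regions are separate (no shared area or edge), so areas and boundary lengths simply add and each stays a separate island — 2 connected regions. The result has 2 disconnected regions.

2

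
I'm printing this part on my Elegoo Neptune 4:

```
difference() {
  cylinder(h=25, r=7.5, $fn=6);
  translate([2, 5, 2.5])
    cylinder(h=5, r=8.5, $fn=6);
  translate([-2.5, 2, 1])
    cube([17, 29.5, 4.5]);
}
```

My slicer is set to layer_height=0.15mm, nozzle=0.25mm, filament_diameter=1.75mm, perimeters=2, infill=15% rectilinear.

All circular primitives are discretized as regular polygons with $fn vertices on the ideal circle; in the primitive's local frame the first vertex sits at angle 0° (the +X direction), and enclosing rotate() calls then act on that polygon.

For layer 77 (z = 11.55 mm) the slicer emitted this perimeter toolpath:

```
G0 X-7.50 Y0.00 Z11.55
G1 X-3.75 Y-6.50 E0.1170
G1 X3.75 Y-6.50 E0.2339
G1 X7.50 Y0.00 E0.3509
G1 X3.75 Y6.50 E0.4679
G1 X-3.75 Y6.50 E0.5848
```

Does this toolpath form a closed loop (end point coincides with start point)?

no

Start point (G0): (-7.50, 0.00). End point (last G1): the path does not return to the start — open.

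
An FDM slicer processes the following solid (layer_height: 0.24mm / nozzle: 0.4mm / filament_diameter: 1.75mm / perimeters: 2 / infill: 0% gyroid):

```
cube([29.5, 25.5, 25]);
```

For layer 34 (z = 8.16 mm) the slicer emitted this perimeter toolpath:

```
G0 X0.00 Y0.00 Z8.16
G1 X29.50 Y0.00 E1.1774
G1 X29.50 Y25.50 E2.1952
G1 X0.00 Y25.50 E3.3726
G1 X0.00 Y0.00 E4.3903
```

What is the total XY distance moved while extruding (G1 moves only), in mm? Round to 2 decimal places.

Sum the Euclidean lengths of each G1 segment: total = 110.00 mm.

110.00 mm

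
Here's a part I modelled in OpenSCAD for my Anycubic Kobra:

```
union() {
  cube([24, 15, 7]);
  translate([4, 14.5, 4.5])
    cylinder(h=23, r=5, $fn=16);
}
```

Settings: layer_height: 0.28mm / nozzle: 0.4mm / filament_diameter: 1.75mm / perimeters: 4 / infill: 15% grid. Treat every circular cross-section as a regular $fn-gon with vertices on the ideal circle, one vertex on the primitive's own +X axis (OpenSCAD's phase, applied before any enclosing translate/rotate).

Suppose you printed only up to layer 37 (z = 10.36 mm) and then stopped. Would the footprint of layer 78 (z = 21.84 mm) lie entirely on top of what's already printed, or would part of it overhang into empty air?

entirely on top

Compare the two slices. At z = 10.36: the cube is absent (z outside [0, 7]); the r=5 cylinder at (4, 14.5) contributes a regular 16-gon of circumradius 5 (area = (16/2)·5.000²·sin(360°/16) = 76.54 mm²); Taking the union: only the r=5 cylinder at (4, 14.5) is present, so the union is just that shape — area = 76.54 mm². At z = 21.84: the cube is not intersected at this z (z outside [0, 7]); the cylinder at (4, 14.5): section is a regular 16-gon, circumradius r=5 (area = (16/2)·5.000²·sin(360°/16) = 76.54 mm²); Taking the union: only the r=5 cylinder at (4, 14.5) is present, so the union is just that shape — area = 76.54 mm². Checking containment: the cross-section at z = 21.84 is a subset of the cross-section at z = 10.36.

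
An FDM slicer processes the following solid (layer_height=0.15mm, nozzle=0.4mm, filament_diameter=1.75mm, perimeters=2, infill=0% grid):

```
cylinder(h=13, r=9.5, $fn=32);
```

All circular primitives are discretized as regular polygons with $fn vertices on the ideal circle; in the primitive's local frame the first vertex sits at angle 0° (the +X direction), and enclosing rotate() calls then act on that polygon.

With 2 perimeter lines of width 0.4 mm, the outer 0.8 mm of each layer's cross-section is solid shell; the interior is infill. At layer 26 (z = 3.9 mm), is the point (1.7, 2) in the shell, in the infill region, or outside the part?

infill

At z = 3.9 mm: the r=9.5 cylinder contributes a regular 32-gon of circumradius 9.5. Overall, the cross-section is a single solid region. The nearest boundary edge runs (6.72, 6.72)→(5.28, 7.90); distance from the point to it = 6.83 mm. The point is inside the cross-section and 6.83 mm from the nearest boundary — more than the 0.8 mm shell width (2 × 0.4), so it's in the infill interior.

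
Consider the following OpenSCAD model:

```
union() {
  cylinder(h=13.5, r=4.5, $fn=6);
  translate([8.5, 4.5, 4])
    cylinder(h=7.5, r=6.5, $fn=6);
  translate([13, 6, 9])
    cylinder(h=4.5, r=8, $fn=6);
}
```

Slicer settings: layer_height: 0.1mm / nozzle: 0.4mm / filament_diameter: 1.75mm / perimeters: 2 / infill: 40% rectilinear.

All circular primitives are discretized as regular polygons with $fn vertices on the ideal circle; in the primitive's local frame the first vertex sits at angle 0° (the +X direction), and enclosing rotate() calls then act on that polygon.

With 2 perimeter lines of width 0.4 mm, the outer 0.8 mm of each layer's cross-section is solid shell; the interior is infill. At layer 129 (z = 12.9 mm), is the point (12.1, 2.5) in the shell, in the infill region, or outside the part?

At z = 12.9 mm: the r=4.5 cylinder gives a regular 6-gon of circumradius 4.5 (constant along its height); the cylinder at (8.5, 4.5) is not intersected at this z (z outside [4, 11.5]); the r=8 cylinder at (13, 6) contributes a regular 6-gon of circumradius 8; Merging all regions: the 2 present regions are separate (no shared area or edge), so areas and boundary lengths simply add and each stays a separate island — 2 connected regions. Overall, the cross-section has 2 separate islands. The nearest boundary edge runs (17.00, -0.93)→(9.00, -0.93); distance from the point to it = 3.43 mm. (Shell/infill is judged within the island containing the point — the largest one.) The point is inside the cross-section and 3.43 mm from the nearest boundary — more than the 0.8 mm shell width (2 × 0.4), so it's in the infill interior.

infill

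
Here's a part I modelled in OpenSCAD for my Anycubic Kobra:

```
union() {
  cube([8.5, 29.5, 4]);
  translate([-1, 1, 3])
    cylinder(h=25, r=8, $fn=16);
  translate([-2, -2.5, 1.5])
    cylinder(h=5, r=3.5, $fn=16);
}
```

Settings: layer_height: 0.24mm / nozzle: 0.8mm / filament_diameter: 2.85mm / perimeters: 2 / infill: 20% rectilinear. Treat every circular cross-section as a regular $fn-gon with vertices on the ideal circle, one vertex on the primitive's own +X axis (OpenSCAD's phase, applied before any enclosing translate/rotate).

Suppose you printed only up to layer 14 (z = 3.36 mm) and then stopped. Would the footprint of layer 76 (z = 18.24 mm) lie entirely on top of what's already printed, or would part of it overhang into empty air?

Compare the two slices. At z = 3.36: the cube is present — its section is the full 8.5×29.5 rectangle (area 250.75 mm²); the r=8 cylinder at (-1, 1) contributes a regular 16-gon of circumradius 8 (area = (16/2)·8.000²·sin(360°/16) = 195.93 mm²); the r=3.5 cylinder at (-2, -2.5) contributes a regular 16-gon of circumradius 3.5 (area = (16/2)·3.500²·sin(360°/16) = 37.50 mm²); Merging all regions: the regions partially overlap — summed areas 484.19 mm² minus the doubly-counted overlap 85.49 mm² gives 398.70 mm² — area = 398.70 mm². At z = 18.24: the cube is absent (z outside [0, 4]); the r=8 cylinder at (-1, 1) contributes a regular 16-gon of circumradius 8 (area = (16/2)·8.000²·sin(360°/16) = 195.93 mm²); the cylinder at (-2, -2.5) is not intersected at this z (z outside [1.5, 6.5]); Merging all regions: only the r=8 cylinder at (-1, 1) is present, so the union is just that shape — area = 195.93 mm². Checking containment: the cross-section at z = 18.24 is a subset of the cross-section at z = 3.36.

entirely on top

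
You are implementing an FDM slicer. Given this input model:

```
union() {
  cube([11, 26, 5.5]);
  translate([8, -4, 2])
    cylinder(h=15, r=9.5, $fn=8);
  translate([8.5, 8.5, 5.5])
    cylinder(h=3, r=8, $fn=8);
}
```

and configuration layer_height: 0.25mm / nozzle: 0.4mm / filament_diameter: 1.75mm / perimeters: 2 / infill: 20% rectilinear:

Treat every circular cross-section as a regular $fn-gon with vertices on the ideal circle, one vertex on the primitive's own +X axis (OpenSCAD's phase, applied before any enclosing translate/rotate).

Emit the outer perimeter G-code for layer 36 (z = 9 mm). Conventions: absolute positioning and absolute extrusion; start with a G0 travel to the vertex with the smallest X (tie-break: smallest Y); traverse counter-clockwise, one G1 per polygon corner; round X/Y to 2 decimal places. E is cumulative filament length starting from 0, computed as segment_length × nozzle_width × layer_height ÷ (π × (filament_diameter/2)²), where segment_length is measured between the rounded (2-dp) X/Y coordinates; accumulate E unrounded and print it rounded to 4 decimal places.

At z = 9 mm: the cube is absent (z outside [0, 5.5]); the r=9.5 cylinder at (8, -4) contributes a regular 8-gon of circumradius 9.5; the cylinder at (8.5, 8.5) does not reach this height (z outside [5.5, 8.5]); Taking the union: only the r=9.5 cylinder at (8, -4) is present, so the union is just that shape — 1 connected region. The outline is a single polygon with 8 vertices. Extrusion per mm of travel: 0.4 × 0.25 / (π × 0.875²) = 0.041575. Accumulating E over each segment gives final E = 2.4188.

G0 X-1.50 Y-4.00 Z9.00
G1 X1.28 Y-10.72 E0.3023
G1 X8.00 Y-13.50 E0.6047
G1 X14.72 Y-10.72 E0.9070
G1 X17.50 Y-4.00 E1.2094
G1 X14.72 Y2.72 E1.5117
G1 X8.00 Y5.50 E1.8141
G1 X1.28 Y2.72 E2.1164
G1 X-1.50 Y-4.00 E2.4188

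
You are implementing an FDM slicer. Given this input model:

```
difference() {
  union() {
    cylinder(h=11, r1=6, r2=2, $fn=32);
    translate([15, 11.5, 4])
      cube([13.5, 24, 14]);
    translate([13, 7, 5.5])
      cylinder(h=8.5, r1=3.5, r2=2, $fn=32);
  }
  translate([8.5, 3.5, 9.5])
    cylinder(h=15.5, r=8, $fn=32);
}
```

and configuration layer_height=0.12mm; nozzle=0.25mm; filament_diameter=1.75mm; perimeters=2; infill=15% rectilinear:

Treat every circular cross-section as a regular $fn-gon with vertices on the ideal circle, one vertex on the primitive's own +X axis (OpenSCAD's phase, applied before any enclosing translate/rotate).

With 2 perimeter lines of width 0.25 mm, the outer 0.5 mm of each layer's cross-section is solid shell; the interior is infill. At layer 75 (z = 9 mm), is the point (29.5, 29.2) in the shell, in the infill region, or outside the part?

At z = 9 mm: the cone (r1=6→r2=2) has section circumradius 2.727 here — a regular 32-gon; the 13.5×24 cube at (15, 11.5) contributes its full rectangle; the cone at (13, 7): at t=0.412 of its height the radius interpolates to r₁+(r₂−r₁)t = 2.882, giving a regular 32-gon of that circumradius; Combining (union): the 3 present regions are separate (no shared area or edge), so areas and boundary lengths simply add and each stays a separate island — 3 connected regions; the cylinder at (8.5, 3.5) is not intersected at this z (z outside [9.5, 25]); After the difference (first − rest): none of the subtracted shapes is present at this height, so the result so far is unchanged — 3 connected regions. Overall, the cross-section has 3 separate islands. The nearest boundary edge runs (28.50, 35.50)→(28.50, 11.50); distance from the point to it = 1.00 mm. The point is not inside any of the regions above, so it lies outside the cross-section (1.00 mm from the nearest boundary).

outside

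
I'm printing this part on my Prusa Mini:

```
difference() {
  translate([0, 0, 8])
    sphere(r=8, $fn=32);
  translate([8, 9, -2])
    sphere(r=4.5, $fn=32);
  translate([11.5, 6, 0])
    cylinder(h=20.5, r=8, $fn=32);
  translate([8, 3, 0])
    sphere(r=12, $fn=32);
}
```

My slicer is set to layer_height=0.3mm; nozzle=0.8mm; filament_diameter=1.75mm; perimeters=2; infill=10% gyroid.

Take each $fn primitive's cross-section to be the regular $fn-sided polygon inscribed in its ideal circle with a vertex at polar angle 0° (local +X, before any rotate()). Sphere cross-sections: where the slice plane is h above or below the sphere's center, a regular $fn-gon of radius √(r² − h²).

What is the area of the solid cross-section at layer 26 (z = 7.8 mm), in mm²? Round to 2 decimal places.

At z = 7.8 mm: the r=8 sphere contributes a regular 32-gon of circumradius √(8²−0.2²) = 7.997 (area = (32/2)·7.997²·sin(360°/32) = 199.65 mm²); the sphere at (8, 9) is absent (|z−center|=9.800 > r=4.5); the cylinder at (11.5, 6): section is a regular 32-gon, circumradius r=8 (area = (32/2)·8.000²·sin(360°/32) = 199.77 mm²); the sphere at (8, 3): section is a regular 32-gon, circumradius = √(r²−h²) = √(12²−7.8²) = 9.119 (area = (32/2)·9.119²·sin(360°/32) = 259.58 mm²); After the difference (first − rest): starting from the r=8 sphere (199.65 mm²), the r=8 cylinder at (11.5, 6) partially overlaps it — only the 18.76 mm² overlap (of its 199.77 mm²) is removed, clipping the outline; the r=12 sphere at (8, 3) partially overlaps it — only the 70.01 mm² overlap (of its 259.58 mm²) is removed, clipping the outline — area = 110.88 mm². Overall, the cross-section is a single solid region. Net area = 110.88 mm².

110.88 mm²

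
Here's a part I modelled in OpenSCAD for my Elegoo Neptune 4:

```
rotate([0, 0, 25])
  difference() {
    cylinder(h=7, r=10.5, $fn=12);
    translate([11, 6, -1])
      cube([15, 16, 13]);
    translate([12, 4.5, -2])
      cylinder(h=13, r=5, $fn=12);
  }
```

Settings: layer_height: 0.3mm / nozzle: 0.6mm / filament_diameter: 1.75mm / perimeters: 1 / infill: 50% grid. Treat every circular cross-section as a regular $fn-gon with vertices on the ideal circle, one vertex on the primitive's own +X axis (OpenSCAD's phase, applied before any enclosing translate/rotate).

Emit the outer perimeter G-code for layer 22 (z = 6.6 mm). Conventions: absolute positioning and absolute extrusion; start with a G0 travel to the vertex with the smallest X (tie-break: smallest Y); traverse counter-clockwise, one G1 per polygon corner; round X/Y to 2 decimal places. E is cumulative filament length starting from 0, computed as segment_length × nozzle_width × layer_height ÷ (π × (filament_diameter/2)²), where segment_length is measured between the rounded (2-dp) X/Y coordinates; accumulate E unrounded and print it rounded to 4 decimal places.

At z = 6.6 mm: the cylinder: section is a regular 12-gon, circumradius r=10.5; the cube at (11, 6) (footprint 15×16) is included at this height; the cylinder at (12, 4.5): section is a regular 12-gon, circumradius r=5; After the difference (first − rest): starting from the r=10.5 cylinder, the 15×16 cube at (11, 6) misses the remaining region (no effect); the r=5 cylinder at (12, 4.5) partially overlaps it — only the 11.82 mm² overlap (of its 75.00 mm²) is removed, clipping the outline — 1 connected region; (whole slice rotated 25° about Z — lengths, areas and connectivity unchanged). The outline is a single polygon with 15 vertices. Extrusion per mm of travel: 0.6 × 0.3 / (π × 0.875²) = 0.074835. Accumulating E over each segment gives final E = 4.9455.

G0 X-10.46 Y0.92 Z6.60
G1 X-9.52 Y-4.44 E0.4072
G1 X-6.02 Y-8.60 E0.8141
G1 X-0.92 Y-10.46 E1.2203
G1 X4.44 Y-9.52 E1.6276
G1 X8.60 Y-6.02 E2.0344
G1 X10.46 Y-0.92 E2.4407
G1 X9.53 Y4.34 E2.8404
G1 X8.54 Y4.17 E2.9156
G1 X6.11 Y5.05 E3.1090
G1 X4.44 Y7.04 E3.3034
G1 X4.04 Y9.32 E3.4766
G1 X0.92 Y10.46 E3.7252
G1 X-4.44 Y9.52 E4.1324
G1 X-8.60 Y6.02 E4.5393
G1 X-10.46 Y0.92 E4.9455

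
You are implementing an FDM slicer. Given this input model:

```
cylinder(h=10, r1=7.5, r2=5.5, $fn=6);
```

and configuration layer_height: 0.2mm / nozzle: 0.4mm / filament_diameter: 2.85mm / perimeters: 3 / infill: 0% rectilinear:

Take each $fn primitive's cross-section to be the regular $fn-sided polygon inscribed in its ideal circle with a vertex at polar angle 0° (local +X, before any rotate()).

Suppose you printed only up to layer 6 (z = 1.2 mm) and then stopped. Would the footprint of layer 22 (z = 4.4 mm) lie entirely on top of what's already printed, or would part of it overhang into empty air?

entirely on top

Compare the two slices. At z = 1.2: the cone contributes a regular 6-gon of circumradius 7.260 (interpolated between r1=7.5 and r2=5.5 at t=0.120) (area = (6/2)·7.260²·sin(360°/6) = 136.94 mm²). At z = 4.4: the cone contributes a regular 6-gon of circumradius 6.620 (interpolated between r1=7.5 and r2=5.5 at t=0.440) (area = (6/2)·6.620²·sin(360°/6) = 113.86 mm²). Checking containment: the cross-section at z = 4.4 is a subset of the cross-section at z = 1.2.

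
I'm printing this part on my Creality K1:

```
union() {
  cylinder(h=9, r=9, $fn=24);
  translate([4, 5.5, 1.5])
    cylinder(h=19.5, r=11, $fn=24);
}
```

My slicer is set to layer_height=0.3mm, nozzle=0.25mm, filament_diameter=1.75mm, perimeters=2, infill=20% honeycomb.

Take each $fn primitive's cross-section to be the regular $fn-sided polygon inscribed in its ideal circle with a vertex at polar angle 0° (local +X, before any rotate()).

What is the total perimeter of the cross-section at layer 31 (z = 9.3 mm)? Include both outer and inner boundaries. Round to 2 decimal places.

68.92 mm

At z = 9.3 mm: the cylinder is not intersected at this z (z outside [0, 9]); the r=11 cylinder at (4, 5.5) gives a regular 24-gon of circumradius 11 (constant along its height) (perimeter = 2·24·11.000·sin(180°/24) = 68.92 mm); Taking the union: only the r=11 cylinder at (4, 5.5) is present, so the union is just that shape — boundary = 68.92 mm. Overall, the cross-section is a single solid region. Total boundary length (outer) = 68.92 mm.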